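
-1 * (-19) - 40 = -21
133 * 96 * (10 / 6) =21280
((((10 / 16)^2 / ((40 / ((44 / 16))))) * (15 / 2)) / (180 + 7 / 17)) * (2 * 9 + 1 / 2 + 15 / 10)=0.02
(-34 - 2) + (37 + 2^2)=5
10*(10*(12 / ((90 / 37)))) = 1480 / 3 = 493.33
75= 75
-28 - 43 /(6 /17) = -899 /6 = -149.83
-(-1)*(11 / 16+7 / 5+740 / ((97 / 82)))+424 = 8160839 / 7760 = 1051.65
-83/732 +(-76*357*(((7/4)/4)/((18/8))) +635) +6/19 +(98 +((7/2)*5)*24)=-57335233/13908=-4122.46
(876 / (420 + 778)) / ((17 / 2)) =876 / 10183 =0.09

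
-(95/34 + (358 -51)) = -10533/34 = -309.79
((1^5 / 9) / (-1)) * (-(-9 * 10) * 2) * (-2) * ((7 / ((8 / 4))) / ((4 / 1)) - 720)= -28765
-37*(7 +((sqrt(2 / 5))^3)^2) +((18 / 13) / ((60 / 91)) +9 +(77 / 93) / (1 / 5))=-5722481 / 23250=-246.13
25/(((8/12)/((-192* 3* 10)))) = -216000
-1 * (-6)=6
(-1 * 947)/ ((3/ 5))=-4735/ 3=-1578.33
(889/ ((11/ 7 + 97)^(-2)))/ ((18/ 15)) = 7198178.57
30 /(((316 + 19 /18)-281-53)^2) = 1944 /18605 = 0.10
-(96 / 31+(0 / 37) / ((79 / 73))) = -96 / 31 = -3.10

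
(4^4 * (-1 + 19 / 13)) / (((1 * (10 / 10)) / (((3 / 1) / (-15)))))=-1536 / 65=-23.63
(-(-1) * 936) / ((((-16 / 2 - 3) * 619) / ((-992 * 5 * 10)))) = 46425600 / 6809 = 6818.27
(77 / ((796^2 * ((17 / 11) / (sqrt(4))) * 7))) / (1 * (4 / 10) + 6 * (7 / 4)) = 605 / 293522612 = 0.00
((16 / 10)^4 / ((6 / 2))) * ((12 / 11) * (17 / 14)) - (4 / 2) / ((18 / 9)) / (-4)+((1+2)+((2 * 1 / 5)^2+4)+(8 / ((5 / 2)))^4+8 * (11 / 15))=69893707 / 577500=121.03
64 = 64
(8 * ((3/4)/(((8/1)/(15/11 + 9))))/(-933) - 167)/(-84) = 1142671/574728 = 1.99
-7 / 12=-0.58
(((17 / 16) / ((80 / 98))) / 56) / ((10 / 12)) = 0.03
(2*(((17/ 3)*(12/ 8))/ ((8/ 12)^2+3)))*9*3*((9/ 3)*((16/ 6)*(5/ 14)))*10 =826200/ 217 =3807.37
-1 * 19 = -19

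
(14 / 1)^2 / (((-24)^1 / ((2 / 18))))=-0.91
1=1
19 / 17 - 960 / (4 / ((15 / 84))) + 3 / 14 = -41.53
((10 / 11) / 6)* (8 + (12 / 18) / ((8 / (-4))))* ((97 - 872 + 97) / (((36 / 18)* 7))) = -12995 / 231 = -56.26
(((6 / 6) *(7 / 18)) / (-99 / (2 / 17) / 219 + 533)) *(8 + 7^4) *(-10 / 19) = -4103330 / 4403649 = -0.93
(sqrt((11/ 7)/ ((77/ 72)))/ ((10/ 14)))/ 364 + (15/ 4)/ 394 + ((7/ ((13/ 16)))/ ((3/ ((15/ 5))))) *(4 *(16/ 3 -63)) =-122145719/ 61464 + 3 *sqrt(2)/ 910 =-1987.27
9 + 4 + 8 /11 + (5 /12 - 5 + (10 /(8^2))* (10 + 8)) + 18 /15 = 13.16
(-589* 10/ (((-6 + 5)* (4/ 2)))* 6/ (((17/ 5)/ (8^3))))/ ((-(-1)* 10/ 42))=11175755.29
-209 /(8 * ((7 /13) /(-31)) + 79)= -84227 /31781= -2.65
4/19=0.21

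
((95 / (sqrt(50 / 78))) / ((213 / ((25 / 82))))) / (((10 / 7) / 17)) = 11305 * sqrt(39) / 34932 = 2.02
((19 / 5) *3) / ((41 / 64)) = 3648 / 205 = 17.80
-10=-10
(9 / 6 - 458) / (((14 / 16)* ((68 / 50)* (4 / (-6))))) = 68475 / 119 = 575.42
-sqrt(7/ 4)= -1.32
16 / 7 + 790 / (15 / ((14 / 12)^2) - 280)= -6009 / 9226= -0.65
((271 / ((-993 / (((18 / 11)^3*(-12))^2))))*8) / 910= -1769724039168 / 266805944405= -6.63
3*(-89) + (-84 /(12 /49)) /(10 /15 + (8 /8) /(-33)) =-806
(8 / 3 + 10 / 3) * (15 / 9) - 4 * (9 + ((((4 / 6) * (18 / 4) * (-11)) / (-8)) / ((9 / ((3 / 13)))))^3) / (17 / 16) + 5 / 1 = -5643227 / 298792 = -18.89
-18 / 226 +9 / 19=846 / 2147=0.39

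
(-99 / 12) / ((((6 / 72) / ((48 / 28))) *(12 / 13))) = -1287 / 7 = -183.86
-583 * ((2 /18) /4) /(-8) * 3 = 583 /96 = 6.07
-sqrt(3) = -1.73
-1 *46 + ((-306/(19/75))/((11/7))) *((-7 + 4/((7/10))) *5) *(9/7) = 9227452/1463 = 6307.21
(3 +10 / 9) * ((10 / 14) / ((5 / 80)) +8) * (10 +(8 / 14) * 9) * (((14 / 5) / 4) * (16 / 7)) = 4267136 / 2205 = 1935.21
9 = 9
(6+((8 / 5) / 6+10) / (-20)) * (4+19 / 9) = 9053 / 270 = 33.53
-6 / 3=-2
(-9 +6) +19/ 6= 1/ 6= 0.17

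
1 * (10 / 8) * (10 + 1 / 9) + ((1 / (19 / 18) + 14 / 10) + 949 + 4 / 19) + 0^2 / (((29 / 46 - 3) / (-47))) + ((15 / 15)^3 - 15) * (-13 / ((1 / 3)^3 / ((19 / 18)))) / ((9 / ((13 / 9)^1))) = 18433919 / 10260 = 1796.68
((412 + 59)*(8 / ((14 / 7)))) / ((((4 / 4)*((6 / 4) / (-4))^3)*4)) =-8931.56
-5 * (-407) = 2035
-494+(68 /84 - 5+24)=-9958 /21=-474.19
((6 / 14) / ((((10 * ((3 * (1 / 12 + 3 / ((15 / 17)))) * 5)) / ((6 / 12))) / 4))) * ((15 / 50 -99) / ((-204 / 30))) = 423 / 17765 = 0.02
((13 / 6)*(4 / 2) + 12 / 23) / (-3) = -335 / 207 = -1.62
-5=-5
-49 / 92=-0.53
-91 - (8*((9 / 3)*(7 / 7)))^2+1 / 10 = -6669 / 10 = -666.90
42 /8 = 21 /4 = 5.25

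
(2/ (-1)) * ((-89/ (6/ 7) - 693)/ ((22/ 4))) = 9562/ 33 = 289.76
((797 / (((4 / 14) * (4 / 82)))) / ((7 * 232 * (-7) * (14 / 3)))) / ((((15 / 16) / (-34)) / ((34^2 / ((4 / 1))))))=160542101 / 14210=11297.83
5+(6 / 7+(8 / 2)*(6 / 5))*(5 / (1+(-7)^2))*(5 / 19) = 3424 / 665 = 5.15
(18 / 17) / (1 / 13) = 234 / 17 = 13.76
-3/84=-1/28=-0.04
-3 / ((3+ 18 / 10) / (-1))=5 / 8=0.62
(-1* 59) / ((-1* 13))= 59 / 13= 4.54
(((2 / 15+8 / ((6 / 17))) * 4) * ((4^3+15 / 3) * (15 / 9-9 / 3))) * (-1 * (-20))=-167808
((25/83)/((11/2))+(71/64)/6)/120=84023/42071040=0.00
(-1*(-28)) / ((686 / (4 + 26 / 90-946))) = -84754 / 2205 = -38.44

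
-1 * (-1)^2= -1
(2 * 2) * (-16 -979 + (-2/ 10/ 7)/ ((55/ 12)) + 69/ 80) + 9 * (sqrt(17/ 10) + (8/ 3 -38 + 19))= -31751527/ 7700 + 9 * sqrt(170)/ 10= -4111.84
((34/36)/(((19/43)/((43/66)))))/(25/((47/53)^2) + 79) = 69435497/5524180992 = 0.01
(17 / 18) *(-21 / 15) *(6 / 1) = -119 / 15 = -7.93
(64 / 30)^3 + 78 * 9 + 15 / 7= 16864751 / 23625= 713.85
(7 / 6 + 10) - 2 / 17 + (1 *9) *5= 5717 / 102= 56.05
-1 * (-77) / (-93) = -77 / 93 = -0.83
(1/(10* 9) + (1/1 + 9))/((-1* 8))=-901/720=-1.25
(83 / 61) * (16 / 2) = 664 / 61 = 10.89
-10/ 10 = -1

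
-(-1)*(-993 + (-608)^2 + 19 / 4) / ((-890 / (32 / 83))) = -5898812 / 36935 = -159.71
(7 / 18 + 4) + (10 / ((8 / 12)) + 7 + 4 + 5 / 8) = 2233 / 72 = 31.01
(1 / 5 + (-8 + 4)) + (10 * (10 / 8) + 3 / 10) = 9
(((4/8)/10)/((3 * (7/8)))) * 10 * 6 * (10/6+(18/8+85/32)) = 631/84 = 7.51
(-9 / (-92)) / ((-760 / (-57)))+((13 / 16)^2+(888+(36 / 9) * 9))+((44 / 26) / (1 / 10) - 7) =357686503 / 382720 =934.59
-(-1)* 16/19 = 16/19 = 0.84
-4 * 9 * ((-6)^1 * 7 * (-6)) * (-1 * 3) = 27216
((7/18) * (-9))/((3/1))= -7/6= -1.17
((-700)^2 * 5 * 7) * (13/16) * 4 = 55737500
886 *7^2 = 43414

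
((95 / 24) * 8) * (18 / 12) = 95 / 2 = 47.50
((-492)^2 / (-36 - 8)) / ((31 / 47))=-2844252 / 341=-8340.91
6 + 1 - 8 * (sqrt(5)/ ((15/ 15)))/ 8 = 4.76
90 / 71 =1.27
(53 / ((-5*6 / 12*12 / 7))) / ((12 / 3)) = -371 / 120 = -3.09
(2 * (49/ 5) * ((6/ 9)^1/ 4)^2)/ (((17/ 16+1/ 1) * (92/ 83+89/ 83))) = 32536/ 268785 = 0.12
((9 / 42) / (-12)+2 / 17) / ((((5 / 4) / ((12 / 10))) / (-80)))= -912 / 119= -7.66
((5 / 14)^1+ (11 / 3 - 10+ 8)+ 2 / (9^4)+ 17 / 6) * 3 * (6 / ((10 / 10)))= 446176 / 5103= 87.43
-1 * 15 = -15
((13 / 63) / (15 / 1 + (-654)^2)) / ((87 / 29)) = 13 / 80841159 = 0.00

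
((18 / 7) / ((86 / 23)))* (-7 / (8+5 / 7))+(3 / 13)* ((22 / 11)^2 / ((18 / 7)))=-19789 / 102297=-0.19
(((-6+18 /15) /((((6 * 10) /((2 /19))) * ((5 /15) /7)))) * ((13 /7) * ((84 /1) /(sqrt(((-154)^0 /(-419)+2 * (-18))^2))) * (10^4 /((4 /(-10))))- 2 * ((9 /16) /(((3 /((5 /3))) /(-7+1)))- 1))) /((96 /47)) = 61438898623 /6551200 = 9378.27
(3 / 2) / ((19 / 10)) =15 / 19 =0.79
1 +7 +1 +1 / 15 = 136 / 15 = 9.07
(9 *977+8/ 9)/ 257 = 79145/ 2313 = 34.22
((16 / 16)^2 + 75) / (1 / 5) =380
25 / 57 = 0.44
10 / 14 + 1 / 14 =11 / 14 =0.79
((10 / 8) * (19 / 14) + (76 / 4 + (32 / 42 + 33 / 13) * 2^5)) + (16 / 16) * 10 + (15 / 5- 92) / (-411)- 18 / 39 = 13570395 / 99736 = 136.06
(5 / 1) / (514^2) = 0.00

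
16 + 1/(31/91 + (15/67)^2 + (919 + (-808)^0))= 6016067923/375978714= 16.00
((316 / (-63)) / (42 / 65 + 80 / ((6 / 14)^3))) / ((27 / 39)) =-133510 / 18739707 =-0.01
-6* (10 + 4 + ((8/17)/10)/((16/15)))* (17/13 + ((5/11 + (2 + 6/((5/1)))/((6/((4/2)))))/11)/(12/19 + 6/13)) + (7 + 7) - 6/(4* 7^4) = -3704690087551/34670776140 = -106.85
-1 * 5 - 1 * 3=-8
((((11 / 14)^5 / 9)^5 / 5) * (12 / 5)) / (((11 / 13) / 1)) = 128046524785498944231253933 / 5535695611540709550081270035251200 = 0.00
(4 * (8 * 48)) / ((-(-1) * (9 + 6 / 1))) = 512 / 5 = 102.40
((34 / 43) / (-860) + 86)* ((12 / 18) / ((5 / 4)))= 2120164 / 46225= 45.87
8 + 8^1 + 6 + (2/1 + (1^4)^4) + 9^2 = 106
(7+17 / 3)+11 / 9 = 125 / 9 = 13.89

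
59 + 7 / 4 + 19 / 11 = 2749 / 44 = 62.48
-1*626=-626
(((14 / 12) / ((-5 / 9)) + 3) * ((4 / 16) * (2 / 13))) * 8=18 / 65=0.28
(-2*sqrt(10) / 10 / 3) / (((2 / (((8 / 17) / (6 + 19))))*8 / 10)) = -0.00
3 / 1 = 3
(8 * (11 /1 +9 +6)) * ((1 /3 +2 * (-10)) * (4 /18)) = -24544 /27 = -909.04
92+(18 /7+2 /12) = 3979 /42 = 94.74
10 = 10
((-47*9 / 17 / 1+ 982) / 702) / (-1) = -16271 / 11934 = -1.36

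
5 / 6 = 0.83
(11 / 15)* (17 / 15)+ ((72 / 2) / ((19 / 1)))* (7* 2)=116953 / 4275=27.36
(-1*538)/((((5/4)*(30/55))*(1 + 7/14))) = -23672/45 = -526.04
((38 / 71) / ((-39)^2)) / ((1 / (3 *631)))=23978 / 35997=0.67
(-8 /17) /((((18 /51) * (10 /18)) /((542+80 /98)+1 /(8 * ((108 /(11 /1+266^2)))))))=-587739 /392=-1499.33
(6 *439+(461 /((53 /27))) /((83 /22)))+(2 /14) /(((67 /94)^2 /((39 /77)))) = 28699563629796 /10643692829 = 2696.39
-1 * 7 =-7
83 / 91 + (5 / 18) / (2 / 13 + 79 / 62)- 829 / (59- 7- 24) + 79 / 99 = -127670121 / 4608604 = -27.70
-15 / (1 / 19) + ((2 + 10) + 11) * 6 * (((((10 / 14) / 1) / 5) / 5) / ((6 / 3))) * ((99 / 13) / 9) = -128916 / 455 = -283.33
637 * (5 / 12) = 3185 / 12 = 265.42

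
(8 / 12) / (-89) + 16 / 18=706 / 801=0.88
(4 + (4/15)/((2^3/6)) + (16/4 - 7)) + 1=11/5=2.20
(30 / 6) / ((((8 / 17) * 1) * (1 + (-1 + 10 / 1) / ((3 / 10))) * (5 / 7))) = 119 / 248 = 0.48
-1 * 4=-4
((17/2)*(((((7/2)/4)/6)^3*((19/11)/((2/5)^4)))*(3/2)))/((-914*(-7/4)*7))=1413125/5930090496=0.00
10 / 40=1 / 4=0.25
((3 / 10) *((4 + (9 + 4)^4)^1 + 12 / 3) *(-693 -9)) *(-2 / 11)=60166314 / 55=1093932.98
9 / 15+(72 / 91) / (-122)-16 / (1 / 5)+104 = 682593 / 27755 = 24.59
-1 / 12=-0.08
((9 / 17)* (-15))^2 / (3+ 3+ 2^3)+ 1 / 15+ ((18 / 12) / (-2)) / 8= 4347701 / 971040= 4.48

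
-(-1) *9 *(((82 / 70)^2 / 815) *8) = 121032 / 998375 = 0.12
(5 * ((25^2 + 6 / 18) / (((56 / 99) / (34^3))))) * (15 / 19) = 3258792900 / 19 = 171515415.79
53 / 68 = 0.78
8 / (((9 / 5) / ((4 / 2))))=80 / 9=8.89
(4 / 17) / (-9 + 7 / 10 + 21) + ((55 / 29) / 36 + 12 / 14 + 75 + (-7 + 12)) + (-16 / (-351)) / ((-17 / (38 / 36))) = 448171055273 / 5538068172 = 80.93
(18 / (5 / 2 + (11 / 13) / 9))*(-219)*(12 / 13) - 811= -1343749 / 607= -2213.75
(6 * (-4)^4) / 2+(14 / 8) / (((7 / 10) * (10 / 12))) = 771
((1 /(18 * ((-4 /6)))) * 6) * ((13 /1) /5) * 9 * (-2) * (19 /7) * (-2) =-4446 /35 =-127.03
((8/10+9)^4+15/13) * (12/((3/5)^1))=299807152/1625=184496.71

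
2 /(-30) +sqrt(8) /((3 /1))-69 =-1036 /15 +2 * sqrt(2) /3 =-68.12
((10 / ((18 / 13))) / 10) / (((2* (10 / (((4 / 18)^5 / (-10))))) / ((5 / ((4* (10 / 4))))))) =-13 / 13286025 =-0.00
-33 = -33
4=4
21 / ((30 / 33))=231 / 10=23.10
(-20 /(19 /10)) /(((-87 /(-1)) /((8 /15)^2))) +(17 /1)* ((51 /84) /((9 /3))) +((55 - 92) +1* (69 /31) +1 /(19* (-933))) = -125975162581 /4016016396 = -31.37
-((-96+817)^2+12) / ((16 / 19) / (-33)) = 325947831 / 16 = 20371739.44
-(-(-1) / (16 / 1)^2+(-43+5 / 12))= 32701 / 768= 42.58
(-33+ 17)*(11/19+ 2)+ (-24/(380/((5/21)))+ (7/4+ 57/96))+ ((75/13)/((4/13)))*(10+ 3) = 871695/4256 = 204.82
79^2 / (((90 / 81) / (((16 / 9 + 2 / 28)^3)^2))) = 998595739333450129 / 4446115712640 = 224599.58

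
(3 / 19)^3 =27 / 6859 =0.00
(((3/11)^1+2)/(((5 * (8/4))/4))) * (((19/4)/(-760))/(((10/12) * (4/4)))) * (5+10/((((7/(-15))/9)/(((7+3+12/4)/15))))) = 681/616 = 1.11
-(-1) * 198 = 198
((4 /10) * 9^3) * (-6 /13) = -8748 /65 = -134.58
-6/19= -0.32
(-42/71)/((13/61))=-2.78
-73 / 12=-6.08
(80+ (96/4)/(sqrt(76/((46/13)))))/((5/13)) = 12*sqrt(11362)/95+ 208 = 221.46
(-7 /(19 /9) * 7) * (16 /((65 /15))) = -21168 /247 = -85.70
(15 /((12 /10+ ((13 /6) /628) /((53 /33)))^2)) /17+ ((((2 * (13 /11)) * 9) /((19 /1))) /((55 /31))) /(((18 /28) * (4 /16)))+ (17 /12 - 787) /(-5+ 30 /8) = 59411771486675816633 /93856895377300605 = 633.00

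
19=19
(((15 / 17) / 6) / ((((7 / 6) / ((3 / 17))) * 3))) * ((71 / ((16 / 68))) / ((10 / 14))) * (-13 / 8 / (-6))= 0.85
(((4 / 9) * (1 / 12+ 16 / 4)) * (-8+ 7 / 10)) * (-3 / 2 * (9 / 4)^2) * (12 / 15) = 32193 / 400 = 80.48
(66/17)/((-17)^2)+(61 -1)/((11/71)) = 20930106/54043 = 387.29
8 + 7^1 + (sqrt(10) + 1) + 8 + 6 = sqrt(10) + 30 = 33.16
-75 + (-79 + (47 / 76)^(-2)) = -334410 / 2209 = -151.39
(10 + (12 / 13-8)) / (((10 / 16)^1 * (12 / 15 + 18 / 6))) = 16 / 13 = 1.23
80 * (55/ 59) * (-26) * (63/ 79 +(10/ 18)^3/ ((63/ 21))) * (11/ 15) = -37162062080/ 30580821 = -1215.21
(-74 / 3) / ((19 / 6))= -7.79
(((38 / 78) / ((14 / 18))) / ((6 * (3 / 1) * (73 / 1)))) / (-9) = -19 / 358722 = -0.00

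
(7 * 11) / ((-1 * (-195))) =0.39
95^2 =9025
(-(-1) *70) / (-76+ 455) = 70 / 379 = 0.18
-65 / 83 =-0.78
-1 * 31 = -31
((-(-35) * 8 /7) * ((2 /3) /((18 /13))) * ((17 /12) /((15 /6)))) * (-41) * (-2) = 894.91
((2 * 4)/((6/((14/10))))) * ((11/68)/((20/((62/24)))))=2387/61200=0.04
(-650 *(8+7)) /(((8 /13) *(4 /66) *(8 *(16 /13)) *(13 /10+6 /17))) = -2310969375 /143872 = -16062.68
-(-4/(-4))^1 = -1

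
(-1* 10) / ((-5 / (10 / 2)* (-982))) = -5 / 491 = -0.01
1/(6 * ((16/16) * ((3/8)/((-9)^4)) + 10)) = 2916/174961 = 0.02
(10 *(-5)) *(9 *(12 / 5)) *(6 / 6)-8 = -1088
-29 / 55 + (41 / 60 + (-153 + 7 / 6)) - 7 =-34909 / 220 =-158.68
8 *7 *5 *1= 280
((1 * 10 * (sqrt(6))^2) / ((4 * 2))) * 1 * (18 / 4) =135 / 4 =33.75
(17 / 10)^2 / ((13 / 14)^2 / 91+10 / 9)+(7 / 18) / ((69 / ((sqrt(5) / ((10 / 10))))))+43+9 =7 * sqrt(5) / 1242+18880243 / 345925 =54.59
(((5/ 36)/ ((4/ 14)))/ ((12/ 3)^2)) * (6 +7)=455/ 1152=0.39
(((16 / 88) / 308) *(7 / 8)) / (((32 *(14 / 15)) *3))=5 / 867328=0.00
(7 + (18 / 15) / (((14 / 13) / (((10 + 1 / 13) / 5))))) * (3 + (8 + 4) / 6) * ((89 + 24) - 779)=-1077588 / 35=-30788.23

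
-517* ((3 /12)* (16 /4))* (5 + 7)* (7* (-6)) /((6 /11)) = 477708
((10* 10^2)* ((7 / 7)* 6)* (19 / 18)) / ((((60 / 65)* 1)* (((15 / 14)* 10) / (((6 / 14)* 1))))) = 274.44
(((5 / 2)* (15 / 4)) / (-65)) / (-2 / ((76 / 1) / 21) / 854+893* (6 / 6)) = -3477 / 21527714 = -0.00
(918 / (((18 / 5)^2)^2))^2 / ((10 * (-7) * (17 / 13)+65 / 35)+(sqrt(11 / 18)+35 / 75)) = -3127577755859375 / 9339972528353904 - 23371181640625 * sqrt(22) / 37359890113415616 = -0.34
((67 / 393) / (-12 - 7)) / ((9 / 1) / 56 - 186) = 3752 / 77709069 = 0.00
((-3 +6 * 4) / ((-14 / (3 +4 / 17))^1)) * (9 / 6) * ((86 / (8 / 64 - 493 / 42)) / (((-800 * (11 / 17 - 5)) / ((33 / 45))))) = 327789 / 28874800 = 0.01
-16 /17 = -0.94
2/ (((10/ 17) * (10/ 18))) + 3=228/ 25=9.12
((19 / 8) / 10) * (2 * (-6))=-57 / 20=-2.85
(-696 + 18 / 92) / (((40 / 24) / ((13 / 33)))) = -416091 / 2530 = -164.46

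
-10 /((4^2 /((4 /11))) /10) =-25 /11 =-2.27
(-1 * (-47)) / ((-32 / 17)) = -799 / 32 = -24.97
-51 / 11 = -4.64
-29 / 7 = -4.14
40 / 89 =0.45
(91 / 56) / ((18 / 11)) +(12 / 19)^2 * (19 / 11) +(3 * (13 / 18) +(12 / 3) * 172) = 20821879 / 30096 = 691.85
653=653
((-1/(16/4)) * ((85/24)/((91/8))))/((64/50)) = -0.06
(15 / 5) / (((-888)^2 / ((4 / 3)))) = 1 / 197136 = 0.00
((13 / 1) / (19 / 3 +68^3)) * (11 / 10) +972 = 9169022229 / 9433150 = 972.00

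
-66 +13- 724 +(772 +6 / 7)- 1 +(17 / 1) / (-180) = -5.24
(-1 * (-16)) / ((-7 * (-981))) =16 / 6867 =0.00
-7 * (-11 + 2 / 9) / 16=4.72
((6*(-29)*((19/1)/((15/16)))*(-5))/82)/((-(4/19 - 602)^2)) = -795644/1340047649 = -0.00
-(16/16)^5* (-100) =100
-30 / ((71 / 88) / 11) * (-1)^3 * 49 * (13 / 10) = 26054.20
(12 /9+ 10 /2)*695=4401.67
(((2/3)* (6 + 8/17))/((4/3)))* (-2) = -110/17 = -6.47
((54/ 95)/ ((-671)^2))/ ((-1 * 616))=-27/ 13174051660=-0.00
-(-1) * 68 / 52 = 17 / 13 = 1.31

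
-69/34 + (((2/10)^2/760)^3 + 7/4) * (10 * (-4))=-209971137500017/2915075000000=-72.03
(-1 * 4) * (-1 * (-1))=-4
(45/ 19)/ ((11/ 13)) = 585/ 209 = 2.80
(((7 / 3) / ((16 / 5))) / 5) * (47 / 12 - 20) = -1351 / 576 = -2.35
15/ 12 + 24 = 101/ 4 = 25.25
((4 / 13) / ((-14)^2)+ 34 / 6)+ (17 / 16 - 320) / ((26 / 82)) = -30582469 / 30576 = -1000.21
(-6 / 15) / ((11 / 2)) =-4 / 55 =-0.07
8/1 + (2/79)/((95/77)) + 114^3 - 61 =11118590109/7505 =1481491.02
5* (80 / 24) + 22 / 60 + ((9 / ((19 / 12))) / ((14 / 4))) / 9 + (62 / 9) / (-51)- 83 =-40242971 / 610470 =-65.92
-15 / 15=-1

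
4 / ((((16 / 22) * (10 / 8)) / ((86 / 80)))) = 473 / 100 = 4.73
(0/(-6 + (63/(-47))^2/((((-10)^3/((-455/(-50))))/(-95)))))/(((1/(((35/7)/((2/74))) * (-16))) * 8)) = 0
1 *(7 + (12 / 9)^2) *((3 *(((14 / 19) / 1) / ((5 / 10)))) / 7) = 316 / 57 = 5.54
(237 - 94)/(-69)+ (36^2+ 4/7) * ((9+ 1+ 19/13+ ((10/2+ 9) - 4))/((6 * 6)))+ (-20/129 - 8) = 68644806/89999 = 762.73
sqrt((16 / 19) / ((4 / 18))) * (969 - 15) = 1857.11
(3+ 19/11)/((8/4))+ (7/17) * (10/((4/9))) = 4349/374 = 11.63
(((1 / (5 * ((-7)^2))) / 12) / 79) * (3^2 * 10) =3 / 7742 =0.00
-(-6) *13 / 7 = 78 / 7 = 11.14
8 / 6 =1.33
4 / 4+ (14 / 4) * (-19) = -131 / 2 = -65.50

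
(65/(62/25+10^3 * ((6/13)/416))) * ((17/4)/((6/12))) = 4668625/30331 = 153.92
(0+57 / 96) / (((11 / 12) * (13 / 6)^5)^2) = 5169858048 / 16680877513729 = 0.00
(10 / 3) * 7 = 70 / 3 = 23.33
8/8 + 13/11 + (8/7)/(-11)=160/77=2.08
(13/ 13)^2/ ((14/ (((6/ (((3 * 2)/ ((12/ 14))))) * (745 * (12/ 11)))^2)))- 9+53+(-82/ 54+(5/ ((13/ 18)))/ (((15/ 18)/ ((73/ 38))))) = 9610364294929/ 276783507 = 34721.59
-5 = -5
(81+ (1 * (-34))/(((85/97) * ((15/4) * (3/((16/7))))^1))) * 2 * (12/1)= 921272/525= 1754.80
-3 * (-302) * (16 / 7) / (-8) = -1812 / 7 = -258.86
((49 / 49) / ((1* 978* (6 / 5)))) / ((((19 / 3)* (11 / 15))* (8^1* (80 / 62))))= 155 / 8721152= 0.00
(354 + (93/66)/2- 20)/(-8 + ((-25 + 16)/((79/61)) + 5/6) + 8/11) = -3490299/139618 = -25.00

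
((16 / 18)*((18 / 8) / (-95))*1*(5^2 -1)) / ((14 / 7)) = -24 / 95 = -0.25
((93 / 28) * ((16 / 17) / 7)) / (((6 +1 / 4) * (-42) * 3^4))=-248 / 11807775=-0.00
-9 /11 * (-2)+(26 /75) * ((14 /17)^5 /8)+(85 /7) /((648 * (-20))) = 11702496756109 /7084518487200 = 1.65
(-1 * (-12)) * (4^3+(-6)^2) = 1200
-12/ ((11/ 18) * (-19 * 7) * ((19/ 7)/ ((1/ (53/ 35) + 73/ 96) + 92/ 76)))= 208125/ 1454108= 0.14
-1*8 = -8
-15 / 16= -0.94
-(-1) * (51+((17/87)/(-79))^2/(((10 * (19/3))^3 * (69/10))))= 4222882459436989/82801616851700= 51.00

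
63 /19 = 3.32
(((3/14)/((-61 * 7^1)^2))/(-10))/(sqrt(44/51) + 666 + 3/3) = -102051/579168305527700 + 3 * sqrt(561)/289584152763850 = -0.00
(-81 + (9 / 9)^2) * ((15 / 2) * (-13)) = 7800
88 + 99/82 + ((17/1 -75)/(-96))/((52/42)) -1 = 1512787/17056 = 88.70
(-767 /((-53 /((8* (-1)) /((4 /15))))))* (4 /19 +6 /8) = -839865 /2014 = -417.01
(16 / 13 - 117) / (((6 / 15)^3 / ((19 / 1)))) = -3574375 / 104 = -34368.99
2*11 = 22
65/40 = 13/8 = 1.62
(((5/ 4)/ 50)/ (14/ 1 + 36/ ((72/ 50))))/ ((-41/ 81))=-27/ 21320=-0.00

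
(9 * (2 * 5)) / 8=45 / 4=11.25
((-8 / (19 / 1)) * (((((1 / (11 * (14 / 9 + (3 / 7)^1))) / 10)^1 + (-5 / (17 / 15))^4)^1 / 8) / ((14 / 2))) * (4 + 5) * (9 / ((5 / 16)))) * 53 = -14941833055799112 / 381847571875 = -39130.36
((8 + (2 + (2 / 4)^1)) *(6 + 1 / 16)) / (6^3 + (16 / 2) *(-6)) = 97 / 256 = 0.38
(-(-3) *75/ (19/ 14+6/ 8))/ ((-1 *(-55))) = 1260/ 649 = 1.94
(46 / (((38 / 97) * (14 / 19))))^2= 4977361 / 196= 25394.70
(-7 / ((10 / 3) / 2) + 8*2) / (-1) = -59 / 5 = -11.80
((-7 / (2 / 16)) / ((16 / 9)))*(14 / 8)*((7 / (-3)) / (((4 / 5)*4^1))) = 5145 / 128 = 40.20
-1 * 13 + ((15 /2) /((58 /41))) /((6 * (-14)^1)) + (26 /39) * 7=-81815 /9744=-8.40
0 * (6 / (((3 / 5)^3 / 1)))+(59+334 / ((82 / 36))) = 8431 / 41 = 205.63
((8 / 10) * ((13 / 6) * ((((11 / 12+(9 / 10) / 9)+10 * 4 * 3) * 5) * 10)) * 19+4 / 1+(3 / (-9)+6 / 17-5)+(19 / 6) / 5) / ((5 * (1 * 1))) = 304888859 / 7650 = 39854.75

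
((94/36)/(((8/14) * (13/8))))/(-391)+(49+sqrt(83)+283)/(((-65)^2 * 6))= sqrt(83)/25350+87793/14867775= 0.01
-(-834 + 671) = 163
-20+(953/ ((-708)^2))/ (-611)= -6125447033/ 306272304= -20.00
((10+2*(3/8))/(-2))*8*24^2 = -24768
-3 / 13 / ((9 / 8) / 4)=-0.82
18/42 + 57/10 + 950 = 66929/70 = 956.13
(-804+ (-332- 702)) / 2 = -919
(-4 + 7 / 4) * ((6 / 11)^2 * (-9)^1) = 729 / 121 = 6.02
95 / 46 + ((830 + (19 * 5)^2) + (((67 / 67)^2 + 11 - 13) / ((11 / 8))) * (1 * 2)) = 4986939 / 506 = 9855.61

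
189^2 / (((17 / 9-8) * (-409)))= 321489 / 22495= 14.29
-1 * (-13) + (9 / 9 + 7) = 21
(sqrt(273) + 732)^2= 560286.25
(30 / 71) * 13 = 390 / 71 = 5.49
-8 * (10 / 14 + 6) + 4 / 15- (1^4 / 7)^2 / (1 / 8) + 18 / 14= -38459 / 735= -52.33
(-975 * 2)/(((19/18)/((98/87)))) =-1146600/551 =-2080.94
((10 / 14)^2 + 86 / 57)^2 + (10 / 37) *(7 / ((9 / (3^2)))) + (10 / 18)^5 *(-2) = 11101522449977 / 1893710700693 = 5.86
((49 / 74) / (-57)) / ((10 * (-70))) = 7 / 421800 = 0.00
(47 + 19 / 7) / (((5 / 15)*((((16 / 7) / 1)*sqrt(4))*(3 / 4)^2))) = 58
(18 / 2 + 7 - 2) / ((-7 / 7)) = -14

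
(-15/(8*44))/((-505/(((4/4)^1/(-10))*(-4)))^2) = -3/112211000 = -0.00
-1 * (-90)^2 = -8100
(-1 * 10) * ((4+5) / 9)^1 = -10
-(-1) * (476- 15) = 461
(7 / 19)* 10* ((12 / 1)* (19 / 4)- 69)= -840 / 19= -44.21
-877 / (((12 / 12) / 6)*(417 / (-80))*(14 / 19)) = 1333040 / 973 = 1370.03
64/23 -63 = -60.22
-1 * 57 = -57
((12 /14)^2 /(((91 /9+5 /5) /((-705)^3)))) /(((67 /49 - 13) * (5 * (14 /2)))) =75686967 /1330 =56907.49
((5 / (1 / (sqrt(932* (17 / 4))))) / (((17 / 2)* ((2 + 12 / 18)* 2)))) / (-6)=-5* sqrt(3961) / 272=-1.16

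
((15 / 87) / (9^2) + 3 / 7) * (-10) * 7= -70820 / 2349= -30.15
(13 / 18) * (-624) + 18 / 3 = -1334 / 3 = -444.67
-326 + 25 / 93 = -325.73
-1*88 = -88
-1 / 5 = -0.20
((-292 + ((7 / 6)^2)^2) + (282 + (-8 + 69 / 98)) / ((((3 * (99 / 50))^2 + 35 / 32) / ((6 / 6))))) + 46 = -10931236256245 / 46202144688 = -236.60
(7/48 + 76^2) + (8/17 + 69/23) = 4716167/816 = 5779.62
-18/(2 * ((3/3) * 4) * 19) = -9/76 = -0.12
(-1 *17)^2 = 289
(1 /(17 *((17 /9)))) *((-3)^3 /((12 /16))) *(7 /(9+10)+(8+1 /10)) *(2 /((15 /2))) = -347544 /137275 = -2.53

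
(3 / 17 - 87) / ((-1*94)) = 738 / 799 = 0.92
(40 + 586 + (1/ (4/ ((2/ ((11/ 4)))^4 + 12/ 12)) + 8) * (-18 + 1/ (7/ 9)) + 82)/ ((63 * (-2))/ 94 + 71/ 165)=-23490101565/ 37576792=-625.12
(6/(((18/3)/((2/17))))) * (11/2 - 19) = -27/17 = -1.59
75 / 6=25 / 2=12.50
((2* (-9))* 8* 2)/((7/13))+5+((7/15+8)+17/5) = -54389/105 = -517.99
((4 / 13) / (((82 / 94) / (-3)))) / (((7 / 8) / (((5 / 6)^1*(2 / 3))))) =-7520 / 11193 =-0.67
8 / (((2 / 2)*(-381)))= -8 / 381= -0.02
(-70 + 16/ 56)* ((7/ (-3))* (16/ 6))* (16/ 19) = 62464/ 171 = 365.29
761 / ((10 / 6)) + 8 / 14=16001 / 35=457.17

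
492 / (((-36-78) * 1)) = -82 / 19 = -4.32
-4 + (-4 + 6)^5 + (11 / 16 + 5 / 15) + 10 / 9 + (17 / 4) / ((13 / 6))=60079 / 1872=32.09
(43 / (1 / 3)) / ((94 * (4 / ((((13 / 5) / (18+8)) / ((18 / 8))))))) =43 / 2820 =0.02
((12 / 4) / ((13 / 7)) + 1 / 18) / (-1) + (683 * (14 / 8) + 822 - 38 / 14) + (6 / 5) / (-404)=3330038311 / 1654380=2012.86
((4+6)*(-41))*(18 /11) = -7380 /11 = -670.91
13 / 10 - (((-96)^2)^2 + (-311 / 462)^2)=-90643962672539 / 1067220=-84934655.15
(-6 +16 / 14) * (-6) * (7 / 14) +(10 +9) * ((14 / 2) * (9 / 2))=8583 / 14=613.07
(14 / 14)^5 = 1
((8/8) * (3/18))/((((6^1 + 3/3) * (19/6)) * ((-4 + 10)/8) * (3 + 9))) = 1/1197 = 0.00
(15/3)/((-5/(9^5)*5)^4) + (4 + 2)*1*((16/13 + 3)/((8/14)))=316099301935570383201/2031250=155618117875973.11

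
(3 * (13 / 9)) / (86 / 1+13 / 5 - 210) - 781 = -1422266 / 1821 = -781.04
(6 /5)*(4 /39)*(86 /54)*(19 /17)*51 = 6536 /585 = 11.17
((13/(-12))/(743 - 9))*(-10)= 65/4404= 0.01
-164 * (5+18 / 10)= -5576 / 5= -1115.20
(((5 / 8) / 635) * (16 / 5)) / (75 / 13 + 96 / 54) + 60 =33642534 / 560705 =60.00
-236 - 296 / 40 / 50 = -59037 / 250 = -236.15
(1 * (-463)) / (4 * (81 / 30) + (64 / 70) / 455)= -7373275 / 172022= -42.86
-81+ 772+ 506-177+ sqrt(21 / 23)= sqrt(483) / 23+ 1020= 1020.96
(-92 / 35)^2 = 8464 / 1225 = 6.91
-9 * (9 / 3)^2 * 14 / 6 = -189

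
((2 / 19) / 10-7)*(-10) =1328 / 19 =69.89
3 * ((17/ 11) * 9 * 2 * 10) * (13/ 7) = 119340/ 77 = 1549.87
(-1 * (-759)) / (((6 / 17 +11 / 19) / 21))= 735471 / 43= 17103.98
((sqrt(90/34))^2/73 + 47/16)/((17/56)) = 413329/42194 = 9.80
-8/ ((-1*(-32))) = -1/ 4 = -0.25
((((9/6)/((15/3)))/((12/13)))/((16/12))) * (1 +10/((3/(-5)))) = -611/160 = -3.82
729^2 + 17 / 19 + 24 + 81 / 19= 10097933 / 19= 531470.16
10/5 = 2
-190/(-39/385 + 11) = -36575/2098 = -17.43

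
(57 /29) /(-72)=-19 /696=-0.03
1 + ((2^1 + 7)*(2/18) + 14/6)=13/3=4.33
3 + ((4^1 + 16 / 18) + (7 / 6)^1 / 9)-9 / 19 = 7741 / 1026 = 7.54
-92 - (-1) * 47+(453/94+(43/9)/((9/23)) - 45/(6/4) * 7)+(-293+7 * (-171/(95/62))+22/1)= -49116809/38070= -1290.17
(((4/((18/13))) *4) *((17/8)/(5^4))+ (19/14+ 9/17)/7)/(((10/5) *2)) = 2893811/37485000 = 0.08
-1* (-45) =45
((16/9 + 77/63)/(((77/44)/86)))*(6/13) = 6192/91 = 68.04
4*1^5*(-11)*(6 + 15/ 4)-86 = -515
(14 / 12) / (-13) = -7 / 78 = -0.09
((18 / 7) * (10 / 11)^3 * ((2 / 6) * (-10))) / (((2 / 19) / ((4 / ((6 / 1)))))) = -40.79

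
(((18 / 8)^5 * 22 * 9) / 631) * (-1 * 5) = -29229255 / 323072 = -90.47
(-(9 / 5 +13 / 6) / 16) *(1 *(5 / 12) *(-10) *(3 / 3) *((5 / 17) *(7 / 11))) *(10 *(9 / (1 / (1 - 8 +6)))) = -6125 / 352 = -17.40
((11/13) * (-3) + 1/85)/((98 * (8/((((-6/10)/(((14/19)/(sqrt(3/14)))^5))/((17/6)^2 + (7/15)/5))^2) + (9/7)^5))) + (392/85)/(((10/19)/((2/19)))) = 355906544158755039487291102377284/385868134937238386058099981728975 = 0.92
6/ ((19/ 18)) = 108/ 19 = 5.68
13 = 13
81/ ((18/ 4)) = 18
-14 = -14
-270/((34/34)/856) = -231120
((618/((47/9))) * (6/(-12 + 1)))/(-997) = 33372/515449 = 0.06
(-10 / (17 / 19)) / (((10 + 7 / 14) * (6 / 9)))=-190 / 119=-1.60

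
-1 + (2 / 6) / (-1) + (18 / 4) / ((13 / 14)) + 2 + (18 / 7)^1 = 2207 / 273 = 8.08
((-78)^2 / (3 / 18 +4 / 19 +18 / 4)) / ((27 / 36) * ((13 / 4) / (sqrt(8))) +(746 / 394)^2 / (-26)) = 12463140480503851008 / 52436452926834403 +55080802615354296768 * sqrt(2) / 52436452926834403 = 1723.21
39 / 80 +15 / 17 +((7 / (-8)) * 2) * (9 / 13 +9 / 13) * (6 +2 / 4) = -19557 / 1360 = -14.38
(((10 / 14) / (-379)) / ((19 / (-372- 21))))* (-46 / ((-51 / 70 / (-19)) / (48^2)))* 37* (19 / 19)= -25685222400 / 6443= -3986531.49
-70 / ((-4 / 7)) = 245 / 2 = 122.50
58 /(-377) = -2 /13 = -0.15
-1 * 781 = -781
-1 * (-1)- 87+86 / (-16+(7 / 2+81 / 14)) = -4644 / 47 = -98.81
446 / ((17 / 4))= 1784 / 17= 104.94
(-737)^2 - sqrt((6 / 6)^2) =543168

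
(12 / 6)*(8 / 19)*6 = 96 / 19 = 5.05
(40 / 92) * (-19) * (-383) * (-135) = -427128.26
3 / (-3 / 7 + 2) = 21 / 11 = 1.91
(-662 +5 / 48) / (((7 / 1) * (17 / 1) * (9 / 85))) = -158855 / 3024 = -52.53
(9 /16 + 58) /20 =937 /320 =2.93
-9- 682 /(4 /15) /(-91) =3477 /182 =19.10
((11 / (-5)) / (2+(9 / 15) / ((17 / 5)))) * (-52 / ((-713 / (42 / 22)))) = -18564 / 131905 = -0.14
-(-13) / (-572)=-1 / 44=-0.02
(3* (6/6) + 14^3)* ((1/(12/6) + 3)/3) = 19229/6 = 3204.83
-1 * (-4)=4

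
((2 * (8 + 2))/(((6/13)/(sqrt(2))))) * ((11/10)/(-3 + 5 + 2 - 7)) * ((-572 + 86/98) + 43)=1233518 * sqrt(2)/147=11867.06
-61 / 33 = -1.85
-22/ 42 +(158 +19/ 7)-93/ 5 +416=58547/ 105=557.59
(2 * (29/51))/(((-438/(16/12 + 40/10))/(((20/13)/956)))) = -0.00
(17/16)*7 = 119/16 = 7.44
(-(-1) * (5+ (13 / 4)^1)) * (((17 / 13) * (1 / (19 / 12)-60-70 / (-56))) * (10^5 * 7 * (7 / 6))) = -512056819.33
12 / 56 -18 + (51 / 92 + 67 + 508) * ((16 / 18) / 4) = 159557 / 1449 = 110.12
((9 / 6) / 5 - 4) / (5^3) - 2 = -2537 / 1250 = -2.03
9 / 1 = 9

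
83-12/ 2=77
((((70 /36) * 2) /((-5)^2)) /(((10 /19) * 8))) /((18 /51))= 2261 /21600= 0.10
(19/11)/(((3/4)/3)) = 76/11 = 6.91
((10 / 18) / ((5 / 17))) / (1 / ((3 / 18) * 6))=17 / 9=1.89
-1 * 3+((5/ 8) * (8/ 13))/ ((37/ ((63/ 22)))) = -31431/ 10582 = -2.97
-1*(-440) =440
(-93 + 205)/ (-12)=-28/ 3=-9.33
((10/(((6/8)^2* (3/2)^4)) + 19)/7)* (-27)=-16411/189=-86.83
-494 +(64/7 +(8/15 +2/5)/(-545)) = -27746048/57225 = -484.86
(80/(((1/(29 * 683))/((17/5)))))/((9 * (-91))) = -6578.15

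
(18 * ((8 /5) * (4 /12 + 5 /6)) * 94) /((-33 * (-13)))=5264 /715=7.36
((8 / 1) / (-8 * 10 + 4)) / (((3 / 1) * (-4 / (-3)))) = -1 / 38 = -0.03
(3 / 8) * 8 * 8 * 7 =168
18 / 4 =9 / 2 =4.50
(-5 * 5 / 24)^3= -15625 / 13824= -1.13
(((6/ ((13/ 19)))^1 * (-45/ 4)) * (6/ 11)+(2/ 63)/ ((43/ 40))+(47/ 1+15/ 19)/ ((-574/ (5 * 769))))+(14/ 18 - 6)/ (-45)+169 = -2780997054151/ 13579851285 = -204.79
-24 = -24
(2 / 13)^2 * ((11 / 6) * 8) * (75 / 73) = 4400 / 12337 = 0.36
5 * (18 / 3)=30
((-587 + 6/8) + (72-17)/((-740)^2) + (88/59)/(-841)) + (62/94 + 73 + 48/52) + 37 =-1576062885817201/3320340729680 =-474.67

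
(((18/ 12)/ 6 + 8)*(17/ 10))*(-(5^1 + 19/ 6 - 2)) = -6919/ 80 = -86.49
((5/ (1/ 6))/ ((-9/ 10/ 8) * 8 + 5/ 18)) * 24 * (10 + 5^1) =-17357.14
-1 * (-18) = 18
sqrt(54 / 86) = 0.79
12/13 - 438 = -5682/13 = -437.08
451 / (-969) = -451 / 969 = -0.47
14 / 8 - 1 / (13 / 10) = 51 / 52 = 0.98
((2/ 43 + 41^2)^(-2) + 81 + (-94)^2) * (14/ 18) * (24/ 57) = 2609174734049744/ 893495729475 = 2920.19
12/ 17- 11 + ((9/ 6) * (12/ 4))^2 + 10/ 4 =847/ 68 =12.46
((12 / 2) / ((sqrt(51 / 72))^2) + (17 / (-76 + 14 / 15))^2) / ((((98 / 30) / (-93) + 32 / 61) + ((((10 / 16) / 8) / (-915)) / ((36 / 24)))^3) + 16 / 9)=38592199110845243842560 / 10267444176174025091069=3.76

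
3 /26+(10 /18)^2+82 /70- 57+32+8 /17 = -28737853 /1253070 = -22.93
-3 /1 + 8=5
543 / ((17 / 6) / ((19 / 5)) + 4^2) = 61902 / 1909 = 32.43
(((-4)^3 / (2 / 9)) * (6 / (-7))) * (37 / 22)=31968 / 77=415.17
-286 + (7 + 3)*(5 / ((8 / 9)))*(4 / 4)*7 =431 / 4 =107.75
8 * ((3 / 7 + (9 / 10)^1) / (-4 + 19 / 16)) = -1984 / 525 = -3.78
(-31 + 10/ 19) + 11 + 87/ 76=-1393/ 76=-18.33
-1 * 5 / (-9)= 5 / 9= 0.56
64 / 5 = 12.80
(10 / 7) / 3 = 10 / 21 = 0.48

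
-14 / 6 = -2.33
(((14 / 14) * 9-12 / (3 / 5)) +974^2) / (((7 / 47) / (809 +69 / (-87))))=1045036082690 / 203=5147960998.47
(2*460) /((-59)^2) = 920 /3481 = 0.26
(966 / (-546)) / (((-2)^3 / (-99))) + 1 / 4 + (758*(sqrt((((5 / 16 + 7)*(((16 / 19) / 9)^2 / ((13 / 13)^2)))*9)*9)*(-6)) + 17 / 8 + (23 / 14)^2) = -54576*sqrt(13) / 19 - 21429 / 1274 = -10373.48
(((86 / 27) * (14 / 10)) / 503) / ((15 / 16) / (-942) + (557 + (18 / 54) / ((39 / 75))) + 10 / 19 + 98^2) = 0.00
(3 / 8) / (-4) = -3 / 32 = -0.09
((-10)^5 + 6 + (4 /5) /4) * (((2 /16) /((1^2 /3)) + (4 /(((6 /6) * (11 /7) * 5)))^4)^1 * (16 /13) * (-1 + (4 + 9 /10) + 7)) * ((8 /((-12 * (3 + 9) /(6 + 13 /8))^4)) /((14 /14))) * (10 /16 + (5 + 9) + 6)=-24424171912474731910103 /31743886019788800000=-769.41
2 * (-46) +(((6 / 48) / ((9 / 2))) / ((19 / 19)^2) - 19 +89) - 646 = -24047 / 36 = -667.97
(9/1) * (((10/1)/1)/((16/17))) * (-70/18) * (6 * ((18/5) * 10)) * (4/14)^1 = -22950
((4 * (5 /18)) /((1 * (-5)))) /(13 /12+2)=-8 /111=-0.07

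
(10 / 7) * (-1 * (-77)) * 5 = 550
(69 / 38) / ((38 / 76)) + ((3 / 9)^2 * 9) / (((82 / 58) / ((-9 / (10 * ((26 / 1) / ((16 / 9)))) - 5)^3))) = -18844906114 / 213932875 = -88.09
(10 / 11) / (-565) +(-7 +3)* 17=-84526 / 1243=-68.00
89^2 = 7921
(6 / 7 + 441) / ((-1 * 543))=-1031 / 1267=-0.81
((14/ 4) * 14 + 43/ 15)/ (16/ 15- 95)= -0.55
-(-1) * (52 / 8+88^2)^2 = 60070250.25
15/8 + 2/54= 413/216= 1.91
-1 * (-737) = 737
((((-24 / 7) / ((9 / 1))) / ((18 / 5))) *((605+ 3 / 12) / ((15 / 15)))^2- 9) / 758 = -1085667 / 21224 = -51.15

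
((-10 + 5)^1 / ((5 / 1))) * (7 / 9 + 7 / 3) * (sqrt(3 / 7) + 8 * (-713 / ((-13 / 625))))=-99820000 / 117 - 4 * sqrt(21) / 9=-853164.43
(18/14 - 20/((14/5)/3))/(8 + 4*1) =-47/28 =-1.68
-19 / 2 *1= -19 / 2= -9.50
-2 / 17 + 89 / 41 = 1431 / 697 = 2.05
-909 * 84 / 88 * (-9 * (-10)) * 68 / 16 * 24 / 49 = -12516930 / 77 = -162557.53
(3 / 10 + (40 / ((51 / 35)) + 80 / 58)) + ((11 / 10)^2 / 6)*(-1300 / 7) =-430793 / 51765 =-8.32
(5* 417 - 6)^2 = 4322241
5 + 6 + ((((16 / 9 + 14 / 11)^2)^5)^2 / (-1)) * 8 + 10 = -318587583586870218321816775760588829696841153554587 / 8179069375972308708891986605443361898001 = -38951568808.40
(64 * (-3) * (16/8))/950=-192/475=-0.40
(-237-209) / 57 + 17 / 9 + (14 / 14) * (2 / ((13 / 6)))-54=-131185 / 2223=-59.01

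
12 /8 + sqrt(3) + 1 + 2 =6.23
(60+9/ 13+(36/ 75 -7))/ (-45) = -17606/ 14625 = -1.20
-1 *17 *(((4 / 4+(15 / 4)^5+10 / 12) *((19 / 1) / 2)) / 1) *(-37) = 27293179907 / 6144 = 4442249.33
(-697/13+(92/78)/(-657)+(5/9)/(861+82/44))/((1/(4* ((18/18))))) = -104316634676/486401409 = -214.47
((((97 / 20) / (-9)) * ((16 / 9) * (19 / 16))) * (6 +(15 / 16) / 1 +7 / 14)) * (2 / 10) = -219317 / 129600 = -1.69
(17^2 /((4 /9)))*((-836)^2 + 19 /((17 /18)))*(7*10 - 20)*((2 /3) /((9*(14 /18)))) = 15149006850 /7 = 2164143835.71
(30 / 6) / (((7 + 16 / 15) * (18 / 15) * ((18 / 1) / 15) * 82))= 625 / 119064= 0.01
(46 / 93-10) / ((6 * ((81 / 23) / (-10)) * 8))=25415 / 45198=0.56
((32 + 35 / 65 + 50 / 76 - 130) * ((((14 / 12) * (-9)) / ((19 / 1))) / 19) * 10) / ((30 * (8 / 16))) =334747 / 178334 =1.88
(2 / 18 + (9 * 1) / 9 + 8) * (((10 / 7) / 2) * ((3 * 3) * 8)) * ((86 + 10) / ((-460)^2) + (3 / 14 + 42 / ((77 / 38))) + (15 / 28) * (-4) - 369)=-233941588728 / 1425655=-164094.11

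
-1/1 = -1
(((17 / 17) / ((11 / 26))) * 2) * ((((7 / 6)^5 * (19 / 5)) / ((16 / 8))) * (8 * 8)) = 16605316 / 13365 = 1242.45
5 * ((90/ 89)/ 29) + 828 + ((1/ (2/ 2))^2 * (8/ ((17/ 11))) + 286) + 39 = 1158.35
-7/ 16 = -0.44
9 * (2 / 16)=9 / 8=1.12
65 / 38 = 1.71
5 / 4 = 1.25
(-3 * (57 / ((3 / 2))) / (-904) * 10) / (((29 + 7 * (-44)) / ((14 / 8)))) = -0.01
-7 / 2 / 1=-7 / 2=-3.50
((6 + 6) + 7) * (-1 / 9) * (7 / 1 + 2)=-19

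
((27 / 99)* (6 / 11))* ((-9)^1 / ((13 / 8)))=-1296 / 1573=-0.82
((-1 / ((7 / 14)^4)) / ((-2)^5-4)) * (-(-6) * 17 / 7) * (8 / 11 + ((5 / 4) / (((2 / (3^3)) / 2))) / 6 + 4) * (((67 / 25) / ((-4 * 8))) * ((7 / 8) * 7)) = -7263403 / 211200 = -34.39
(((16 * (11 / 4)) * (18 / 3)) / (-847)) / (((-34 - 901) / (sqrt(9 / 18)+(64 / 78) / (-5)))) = -256 / 4679675+12 * sqrt(2) / 71995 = 0.00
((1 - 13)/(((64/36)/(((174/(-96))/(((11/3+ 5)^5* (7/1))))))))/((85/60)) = 570807/22622139904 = 0.00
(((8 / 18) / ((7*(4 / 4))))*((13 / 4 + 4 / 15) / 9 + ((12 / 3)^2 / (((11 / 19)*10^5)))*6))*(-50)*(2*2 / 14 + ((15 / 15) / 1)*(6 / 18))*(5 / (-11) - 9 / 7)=5075425004 / 3781960875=1.34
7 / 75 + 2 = 2.09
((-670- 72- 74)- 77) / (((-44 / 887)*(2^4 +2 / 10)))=1111.24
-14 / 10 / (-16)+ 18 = 1447 / 80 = 18.09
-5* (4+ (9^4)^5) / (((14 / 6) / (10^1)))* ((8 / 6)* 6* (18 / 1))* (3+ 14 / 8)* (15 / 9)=-2078960793498734825655000 / 7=-296994399071247832236428.60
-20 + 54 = 34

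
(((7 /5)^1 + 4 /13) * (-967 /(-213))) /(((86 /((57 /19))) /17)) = 1824729 /396890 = 4.60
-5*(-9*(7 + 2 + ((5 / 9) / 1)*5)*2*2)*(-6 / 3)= -4240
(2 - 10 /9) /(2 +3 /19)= 152 /369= 0.41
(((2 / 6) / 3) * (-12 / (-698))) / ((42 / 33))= 11 / 7329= 0.00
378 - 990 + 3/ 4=-2445/ 4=-611.25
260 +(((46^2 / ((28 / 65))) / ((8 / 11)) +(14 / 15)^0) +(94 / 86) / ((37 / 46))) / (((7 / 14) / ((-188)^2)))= 5319116315928 / 11137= 477607642.63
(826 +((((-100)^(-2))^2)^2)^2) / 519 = 82600000000000000000000000000000001 / 51900000000000000000000000000000000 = 1.59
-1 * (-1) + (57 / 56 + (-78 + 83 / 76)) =-79683 / 1064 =-74.89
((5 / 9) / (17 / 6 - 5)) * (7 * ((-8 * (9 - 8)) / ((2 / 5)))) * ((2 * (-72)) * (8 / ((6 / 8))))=-716800 / 13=-55138.46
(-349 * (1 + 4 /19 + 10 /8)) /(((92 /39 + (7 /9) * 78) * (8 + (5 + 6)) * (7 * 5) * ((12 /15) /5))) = -12726285 /99381856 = -0.13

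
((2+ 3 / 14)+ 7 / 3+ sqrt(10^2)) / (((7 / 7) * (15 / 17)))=10387 / 630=16.49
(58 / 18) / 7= 0.46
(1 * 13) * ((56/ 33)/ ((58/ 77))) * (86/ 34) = 74.08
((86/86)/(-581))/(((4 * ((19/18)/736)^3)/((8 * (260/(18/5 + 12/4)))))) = -2015129921126400/43835869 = -45969886.47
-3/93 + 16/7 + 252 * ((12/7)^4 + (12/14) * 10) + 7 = 46207048/10633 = 4345.63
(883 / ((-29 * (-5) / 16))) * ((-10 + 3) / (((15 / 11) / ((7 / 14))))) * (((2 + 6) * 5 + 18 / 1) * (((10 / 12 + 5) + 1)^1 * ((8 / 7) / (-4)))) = 6371728 / 225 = 28318.79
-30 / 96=-5 / 16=-0.31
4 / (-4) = -1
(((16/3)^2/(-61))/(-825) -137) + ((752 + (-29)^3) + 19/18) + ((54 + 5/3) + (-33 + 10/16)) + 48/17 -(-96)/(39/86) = -18846264104567/800771400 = -23535.14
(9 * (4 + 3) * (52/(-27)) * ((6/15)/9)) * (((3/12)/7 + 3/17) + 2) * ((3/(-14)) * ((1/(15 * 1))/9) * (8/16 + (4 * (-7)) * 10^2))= -946231/17850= -53.01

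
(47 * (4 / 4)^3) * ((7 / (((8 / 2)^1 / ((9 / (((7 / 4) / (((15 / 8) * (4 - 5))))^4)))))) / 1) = 21414375 / 21952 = 975.51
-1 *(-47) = 47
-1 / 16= -0.06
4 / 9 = 0.44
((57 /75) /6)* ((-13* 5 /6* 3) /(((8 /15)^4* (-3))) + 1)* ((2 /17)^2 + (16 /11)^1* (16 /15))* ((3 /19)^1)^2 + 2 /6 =92790277861 /92775936000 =1.00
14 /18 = 7 /9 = 0.78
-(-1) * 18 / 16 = 1.12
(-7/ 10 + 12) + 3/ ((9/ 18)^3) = 353/ 10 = 35.30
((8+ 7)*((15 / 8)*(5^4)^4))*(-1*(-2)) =34332275390625 / 4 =8583068847656.25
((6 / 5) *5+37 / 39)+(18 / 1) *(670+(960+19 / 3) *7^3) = 233150149 / 39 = 5978208.95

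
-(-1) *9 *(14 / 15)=42 / 5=8.40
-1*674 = -674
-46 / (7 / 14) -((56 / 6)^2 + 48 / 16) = -1639 / 9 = -182.11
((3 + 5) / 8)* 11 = 11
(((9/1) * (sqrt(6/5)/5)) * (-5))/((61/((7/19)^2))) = -0.02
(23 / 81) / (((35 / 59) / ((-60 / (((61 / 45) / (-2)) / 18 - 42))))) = 325680 / 476707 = 0.68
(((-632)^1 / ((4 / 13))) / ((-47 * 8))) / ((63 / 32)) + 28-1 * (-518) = 1624922 / 2961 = 548.77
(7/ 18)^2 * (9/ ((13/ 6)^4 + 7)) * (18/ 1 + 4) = 38808/ 37633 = 1.03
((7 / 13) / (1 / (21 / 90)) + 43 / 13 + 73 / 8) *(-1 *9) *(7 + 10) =-76857 / 40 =-1921.42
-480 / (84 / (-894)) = 35760 / 7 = 5108.57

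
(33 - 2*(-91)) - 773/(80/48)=-1244/5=-248.80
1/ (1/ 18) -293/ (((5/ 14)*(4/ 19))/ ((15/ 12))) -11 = -38913/ 8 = -4864.12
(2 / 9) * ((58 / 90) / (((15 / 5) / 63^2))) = 2842 / 15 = 189.47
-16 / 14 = -8 / 7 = -1.14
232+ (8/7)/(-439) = 712928/3073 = 232.00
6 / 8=3 / 4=0.75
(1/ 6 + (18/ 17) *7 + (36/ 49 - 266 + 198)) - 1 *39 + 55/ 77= -97.97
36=36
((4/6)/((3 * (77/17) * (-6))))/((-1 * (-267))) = -17/555093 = -0.00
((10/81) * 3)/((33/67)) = 670/891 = 0.75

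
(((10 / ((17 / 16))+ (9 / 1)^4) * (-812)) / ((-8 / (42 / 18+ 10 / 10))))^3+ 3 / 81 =161912412484159418789032 / 14739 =10985305141743633814.30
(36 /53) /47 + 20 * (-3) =-149424 /2491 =-59.99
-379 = -379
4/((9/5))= 20/9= 2.22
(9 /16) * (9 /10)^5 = 531441 /1600000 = 0.33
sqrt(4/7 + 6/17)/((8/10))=5 * sqrt(13090)/476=1.20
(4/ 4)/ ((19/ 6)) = 6/ 19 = 0.32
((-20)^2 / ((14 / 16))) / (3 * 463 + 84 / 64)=10240 / 31143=0.33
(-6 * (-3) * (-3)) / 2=-27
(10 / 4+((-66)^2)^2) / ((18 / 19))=721040063 / 36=20028890.64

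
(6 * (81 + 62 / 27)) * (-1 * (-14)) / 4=15743 / 9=1749.22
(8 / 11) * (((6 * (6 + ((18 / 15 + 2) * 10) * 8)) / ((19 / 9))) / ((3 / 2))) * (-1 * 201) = -15166656 / 209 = -72567.73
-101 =-101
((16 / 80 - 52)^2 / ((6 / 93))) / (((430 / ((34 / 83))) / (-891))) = -31498353117 / 892250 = -35302.16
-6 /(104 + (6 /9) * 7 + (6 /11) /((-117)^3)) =-17617743 /319076900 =-0.06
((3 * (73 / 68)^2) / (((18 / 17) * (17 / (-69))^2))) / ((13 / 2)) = 8.28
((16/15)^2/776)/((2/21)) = 0.02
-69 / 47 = -1.47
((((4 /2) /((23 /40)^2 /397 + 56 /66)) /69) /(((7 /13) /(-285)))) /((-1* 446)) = 1362504000 /33641218709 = 0.04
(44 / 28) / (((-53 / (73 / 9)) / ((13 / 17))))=-10439 / 56763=-0.18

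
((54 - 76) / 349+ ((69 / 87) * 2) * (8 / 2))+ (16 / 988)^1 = 6.30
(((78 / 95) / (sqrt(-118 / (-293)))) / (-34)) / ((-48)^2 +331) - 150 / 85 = -30 / 17 - 39*sqrt(34574) / 502151950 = -1.76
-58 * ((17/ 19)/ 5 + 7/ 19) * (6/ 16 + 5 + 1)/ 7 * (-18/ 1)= 346086/ 665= 520.43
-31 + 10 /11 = -331 /11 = -30.09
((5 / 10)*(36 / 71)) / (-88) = -9 / 3124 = -0.00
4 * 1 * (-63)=-252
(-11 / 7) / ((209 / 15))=-15 / 133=-0.11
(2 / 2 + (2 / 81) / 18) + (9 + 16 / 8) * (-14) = -111536 / 729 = -153.00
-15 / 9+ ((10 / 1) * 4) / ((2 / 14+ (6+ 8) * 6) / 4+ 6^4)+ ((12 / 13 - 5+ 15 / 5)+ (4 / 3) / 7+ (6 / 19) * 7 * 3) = 4.11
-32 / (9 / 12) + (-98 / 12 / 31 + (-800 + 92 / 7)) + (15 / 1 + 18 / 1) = -1037417 / 1302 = -796.79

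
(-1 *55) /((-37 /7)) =385 /37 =10.41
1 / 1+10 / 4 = 7 / 2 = 3.50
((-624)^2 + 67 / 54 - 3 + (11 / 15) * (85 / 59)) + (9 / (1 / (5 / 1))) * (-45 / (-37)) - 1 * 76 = 45897831407 / 117882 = 389354.03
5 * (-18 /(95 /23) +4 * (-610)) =-232214 /19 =-12221.79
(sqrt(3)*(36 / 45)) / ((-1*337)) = -4*sqrt(3) / 1685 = -0.00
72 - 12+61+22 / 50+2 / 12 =18241 / 150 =121.61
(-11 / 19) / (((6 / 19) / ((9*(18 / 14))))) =-297 / 14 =-21.21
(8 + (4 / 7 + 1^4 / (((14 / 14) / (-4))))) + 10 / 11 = 422 / 77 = 5.48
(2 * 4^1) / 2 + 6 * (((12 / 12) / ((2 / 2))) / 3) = 6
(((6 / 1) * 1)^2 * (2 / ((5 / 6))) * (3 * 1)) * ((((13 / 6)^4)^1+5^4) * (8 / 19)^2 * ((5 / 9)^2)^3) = 167712200000 / 191850201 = 874.18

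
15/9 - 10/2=-3.33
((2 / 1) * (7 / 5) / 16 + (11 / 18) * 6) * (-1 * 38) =-8759 / 60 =-145.98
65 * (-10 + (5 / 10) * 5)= -975 / 2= -487.50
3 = 3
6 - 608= -602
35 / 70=1 / 2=0.50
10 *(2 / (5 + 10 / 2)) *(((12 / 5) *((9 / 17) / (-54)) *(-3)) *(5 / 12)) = 1 / 17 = 0.06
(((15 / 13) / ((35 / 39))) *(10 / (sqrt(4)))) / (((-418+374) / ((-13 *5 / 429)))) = 75 / 3388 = 0.02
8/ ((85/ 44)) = 352/ 85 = 4.14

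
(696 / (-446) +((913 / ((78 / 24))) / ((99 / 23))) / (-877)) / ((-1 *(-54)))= -18705380 / 617808789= -0.03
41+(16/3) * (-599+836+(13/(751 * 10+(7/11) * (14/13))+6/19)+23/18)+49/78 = 4706377841759/3581346366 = 1314.14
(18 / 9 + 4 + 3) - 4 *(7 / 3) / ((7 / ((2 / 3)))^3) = 35689 / 3969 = 8.99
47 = 47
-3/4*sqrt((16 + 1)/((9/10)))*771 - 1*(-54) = 54 - 771*sqrt(170)/4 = -2459.15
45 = 45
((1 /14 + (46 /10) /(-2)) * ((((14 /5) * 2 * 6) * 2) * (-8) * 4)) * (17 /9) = 226304 /25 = 9052.16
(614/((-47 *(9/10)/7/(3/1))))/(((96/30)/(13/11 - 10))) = 5211325/6204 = 839.99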